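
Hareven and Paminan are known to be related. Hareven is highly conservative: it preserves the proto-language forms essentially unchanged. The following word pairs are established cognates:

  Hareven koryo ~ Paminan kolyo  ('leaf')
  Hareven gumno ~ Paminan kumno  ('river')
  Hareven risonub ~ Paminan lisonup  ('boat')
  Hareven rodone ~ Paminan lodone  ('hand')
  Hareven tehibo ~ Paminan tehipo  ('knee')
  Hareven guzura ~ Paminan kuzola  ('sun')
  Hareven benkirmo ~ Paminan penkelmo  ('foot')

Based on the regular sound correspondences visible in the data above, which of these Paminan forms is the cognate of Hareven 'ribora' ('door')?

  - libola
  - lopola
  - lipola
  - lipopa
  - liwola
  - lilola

risonub ~ lisonup — Hareven r corresponds to Paminan l word-initially before a front vowel.
tehibo ~ tehipo — Hareven b corresponds to Paminan p between vowels (before a back vowel).
guzura ~ kuzola — Hareven r corresponds to Paminan l between vowels (before a back vowel).
Applying these to Hareven 'ribora':
  ribora → libora   (r→l word-initially before a front vowel)
  libora → lipora   (b→p between vowels (before a back vowel))
  lipora → lipola   (r→l between vowels (before a back vowel))
So the Paminan cognate is 'lipola'.

lipola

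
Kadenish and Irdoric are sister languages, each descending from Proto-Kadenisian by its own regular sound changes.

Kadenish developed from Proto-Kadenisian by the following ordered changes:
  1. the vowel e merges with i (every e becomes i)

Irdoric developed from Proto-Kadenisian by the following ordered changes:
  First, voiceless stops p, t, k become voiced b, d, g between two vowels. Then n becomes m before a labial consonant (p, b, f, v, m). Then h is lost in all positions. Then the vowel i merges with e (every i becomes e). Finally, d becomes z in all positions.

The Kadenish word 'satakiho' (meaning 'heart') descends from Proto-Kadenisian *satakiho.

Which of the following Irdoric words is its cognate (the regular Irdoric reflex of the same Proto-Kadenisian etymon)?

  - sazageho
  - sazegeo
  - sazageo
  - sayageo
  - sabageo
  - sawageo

Irdoric: *satakiho > sadagiho > sadagio > sadageo > sazageo  (by intervocalic voicing, h-loss, vowel merger, unconditioned shift)
Among the options, 'sazageo' alone shows every Irdoric change applied in order.

sazageo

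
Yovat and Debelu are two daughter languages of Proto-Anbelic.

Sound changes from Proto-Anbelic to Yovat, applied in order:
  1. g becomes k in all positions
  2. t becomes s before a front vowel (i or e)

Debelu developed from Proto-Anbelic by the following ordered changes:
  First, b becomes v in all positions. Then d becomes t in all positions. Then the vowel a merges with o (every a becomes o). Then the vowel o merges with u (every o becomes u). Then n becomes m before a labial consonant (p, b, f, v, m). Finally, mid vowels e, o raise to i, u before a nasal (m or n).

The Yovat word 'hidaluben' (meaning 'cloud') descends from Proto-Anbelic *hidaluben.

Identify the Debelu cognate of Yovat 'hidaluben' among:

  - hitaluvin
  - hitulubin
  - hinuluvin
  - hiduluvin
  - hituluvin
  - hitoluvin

hituluvin

Debelu: *hidaluben > hidaluven > hitaluven > hitoluven > hituluven > hituluvin  (by unconditioned shift, unconditioned shift, vowel merger, vowel merger, pre-nasal raising)
Among the options, 'hituluvin' alone shows every Debelu change applied in order.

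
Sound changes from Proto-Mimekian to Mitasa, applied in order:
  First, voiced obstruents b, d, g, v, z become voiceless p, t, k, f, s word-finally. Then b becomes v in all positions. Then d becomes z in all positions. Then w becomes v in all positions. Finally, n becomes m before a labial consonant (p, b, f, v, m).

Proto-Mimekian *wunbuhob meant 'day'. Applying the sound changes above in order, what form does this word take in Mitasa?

Mitasa: *wunbuhob > wunbuhop > wunvuhop > vunvuhop > vumvuhop  (by final devoicing, unconditioned shift, unconditioned shift, nasal place assimilation)

vumvuhop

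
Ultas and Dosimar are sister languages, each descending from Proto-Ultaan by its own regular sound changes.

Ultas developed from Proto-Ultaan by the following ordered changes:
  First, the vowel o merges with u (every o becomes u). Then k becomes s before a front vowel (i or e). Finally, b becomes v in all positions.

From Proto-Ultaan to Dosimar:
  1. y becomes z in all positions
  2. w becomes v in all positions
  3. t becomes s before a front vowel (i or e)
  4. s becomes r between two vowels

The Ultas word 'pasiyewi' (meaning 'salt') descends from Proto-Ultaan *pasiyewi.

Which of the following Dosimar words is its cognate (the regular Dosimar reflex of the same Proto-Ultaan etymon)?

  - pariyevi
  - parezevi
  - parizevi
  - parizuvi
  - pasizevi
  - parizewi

parizevi

Dosimar: *pasiyewi
  pasiyewi → pasizewi   [unconditioned shift]
  pasizewi → pasizevi   [unconditioned shift]
  pasizevi (rule 3 does not apply)
  pasizevi → parizevi   [rhotacism]
  giving Dosimar parizevi.
Among the options, 'parizevi' alone shows every Dosimar change applied in order.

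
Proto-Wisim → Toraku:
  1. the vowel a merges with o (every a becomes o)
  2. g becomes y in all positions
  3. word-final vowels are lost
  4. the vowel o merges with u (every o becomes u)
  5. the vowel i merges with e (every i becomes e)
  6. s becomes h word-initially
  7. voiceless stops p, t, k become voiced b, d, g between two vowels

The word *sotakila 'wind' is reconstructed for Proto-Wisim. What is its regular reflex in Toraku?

hudugel

Toraku: start from *sotakila.
  rule 1 (vowel merger): sotakila → sotokilo
  rule 2: no change — sotokilo
  rule 3 (apocope): sotokilo → sotokil
  rule 4 (vowel merger): sotokil → sutukil
  rule 5 (vowel merger): sutukil → sutukel
  rule 6 (debuccalisation): sutukel → hutukel
  rule 7 (intervocalic voicing): hutukel → hudugel
  ⇒ Toraku hudugel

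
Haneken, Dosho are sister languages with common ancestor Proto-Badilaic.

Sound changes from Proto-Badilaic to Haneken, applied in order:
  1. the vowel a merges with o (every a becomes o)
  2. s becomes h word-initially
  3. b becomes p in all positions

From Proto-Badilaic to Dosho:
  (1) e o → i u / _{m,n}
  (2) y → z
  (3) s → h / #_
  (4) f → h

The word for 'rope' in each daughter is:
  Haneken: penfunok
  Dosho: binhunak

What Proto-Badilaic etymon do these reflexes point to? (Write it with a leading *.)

Position 4: Haneken has f, Dosho has h. Haneken preserves f here (none of its changes turn any other segment into f), so the proto-segment is *f.
Position 2: Haneken has e, Dosho has i. Haneken preserves e here (none of its changes turn any other segment into e), so the proto-segment is *e.
Position 7: Haneken has o, Dosho has a. Dosho preserves a here (none of its changes turn any other segment into a), so the proto-segment is *a.
Verify the candidate proto-form against each daughter:
Haneken: *benfunak > benfunok > penfunok  (by vowel merger, unconditioned shift)
Dosho: *benfunak
  benfunak → binfunak   [pre-nasal raising]
  binfunak (rule 2 does not apply)
  binfunak (rule 3 does not apply)
  binfunak → binhunak   [unconditioned shift]
  giving Dosho binhunak.
*benfunak is the unique common source.

*benfunak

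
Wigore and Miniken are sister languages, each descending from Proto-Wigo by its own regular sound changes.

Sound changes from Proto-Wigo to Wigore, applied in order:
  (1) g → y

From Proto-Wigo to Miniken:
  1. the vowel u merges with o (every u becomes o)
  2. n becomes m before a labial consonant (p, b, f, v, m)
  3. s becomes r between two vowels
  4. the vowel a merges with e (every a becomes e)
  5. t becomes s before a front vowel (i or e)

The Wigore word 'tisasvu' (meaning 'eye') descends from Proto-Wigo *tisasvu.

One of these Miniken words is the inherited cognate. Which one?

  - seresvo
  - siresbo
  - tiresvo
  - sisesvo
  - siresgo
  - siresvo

siresvo

Miniken: start from *tisasvu.
  rule 1 (vowel merger): tisasvu → tisasvo
  rule 2: no change — tisasvo
  rule 3 (rhotacism): tisasvo → tirasvo
  rule 4 (vowel merger): tirasvo → tiresvo
  rule 5 (palatalisation): tiresvo → siresvo
  ⇒ Miniken siresvo
The other candidates each miss or misapply at least one Miniken change.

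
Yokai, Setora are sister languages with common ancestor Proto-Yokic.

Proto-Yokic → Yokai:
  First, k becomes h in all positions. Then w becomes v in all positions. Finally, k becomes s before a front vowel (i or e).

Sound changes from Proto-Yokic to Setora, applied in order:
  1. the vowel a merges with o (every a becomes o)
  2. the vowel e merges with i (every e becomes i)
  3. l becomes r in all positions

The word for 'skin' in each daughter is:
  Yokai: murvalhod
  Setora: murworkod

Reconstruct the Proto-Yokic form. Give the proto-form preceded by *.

*murwalkod

Position 5: Yokai has a, Setora has o. Yokai preserves a here (none of its changes turn any other segment into a), so the proto-segment is *a.
Position 4: Yokai has v, Setora has w. Setora preserves w here (none of its changes turn any other segment into w), so the proto-segment is *w.
Position 6: Yokai has l, Setora has r. Yokai preserves l here (none of its changes turn any other segment into l), so the proto-segment is *l.
Verify the candidate proto-form against each daughter:
Yokai: *murwalkod
  murwalkod → murwalhod   [unconditioned shift]
  murwalhod → murvalhod   [unconditioned shift]
  murvalhod (rule 3 does not apply)
  giving Yokai murvalhod.
Setora: *murwalkod > murwolkod > murworkod  (by vowel merger, unconditioned shift)
*murwalkod is the unique common source.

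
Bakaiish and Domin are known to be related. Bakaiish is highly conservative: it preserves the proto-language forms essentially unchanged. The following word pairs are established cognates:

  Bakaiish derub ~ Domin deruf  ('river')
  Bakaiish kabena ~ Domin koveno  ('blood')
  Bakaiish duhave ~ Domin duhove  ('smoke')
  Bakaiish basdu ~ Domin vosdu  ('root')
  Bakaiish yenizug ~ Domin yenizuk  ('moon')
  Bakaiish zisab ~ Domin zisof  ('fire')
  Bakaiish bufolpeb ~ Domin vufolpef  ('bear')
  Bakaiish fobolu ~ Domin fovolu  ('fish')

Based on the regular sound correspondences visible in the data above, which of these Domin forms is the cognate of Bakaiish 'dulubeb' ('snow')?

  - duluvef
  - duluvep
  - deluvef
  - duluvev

kabena ~ koveno — Bakaiish b corresponds to Domin v between vowels (before a front vowel).
derub ~ deruf, zisab ~ zisof — Bakaiish b corresponds to Domin f word-finally.
Applying these to Bakaiish 'dulubeb':
  dulubeb → duluveb   (b→v between vowels (before a front vowel))
  duluveb → duluvef   (b→f word-finally)
So the Domin cognate is 'duluvef'.

duluvef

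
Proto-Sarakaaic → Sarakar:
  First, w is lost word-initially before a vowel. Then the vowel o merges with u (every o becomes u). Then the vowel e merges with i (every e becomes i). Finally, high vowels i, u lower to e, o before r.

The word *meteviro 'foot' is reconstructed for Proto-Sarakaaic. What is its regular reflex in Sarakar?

Sarakar: start from *meteviro.
  rule 1: no change — meteviro
  rule 2 (vowel merger): meteviro → meteviru
  rule 3 (vowel merger): meteviru → mitiviru
  rule 4 (pre-rhotic lowering): mitiviru → mitiveru
  ⇒ Sarakar mitiveru

mitiveru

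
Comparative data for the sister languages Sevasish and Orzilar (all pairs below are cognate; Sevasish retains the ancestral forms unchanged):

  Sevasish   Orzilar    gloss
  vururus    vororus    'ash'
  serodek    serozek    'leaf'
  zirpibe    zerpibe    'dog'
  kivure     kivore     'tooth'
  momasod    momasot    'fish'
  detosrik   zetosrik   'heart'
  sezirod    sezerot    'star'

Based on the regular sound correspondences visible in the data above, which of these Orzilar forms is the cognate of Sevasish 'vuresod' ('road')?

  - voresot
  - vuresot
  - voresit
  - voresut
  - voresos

voresot

vururus ~ vororus, kivure ~ kivore — Sevasish u corresponds to Orzilar o after a consonant, before r.
momasod ~ momasot, sezirod ~ sezerot — Sevasish d corresponds to Orzilar t word-finally.
Applying these to Sevasish 'vuresod':
  vuresod → voresod   (u→o after a consonant, before r)
  voresod → voresot   (d→t word-finally)
So the Orzilar cognate is 'voresot'.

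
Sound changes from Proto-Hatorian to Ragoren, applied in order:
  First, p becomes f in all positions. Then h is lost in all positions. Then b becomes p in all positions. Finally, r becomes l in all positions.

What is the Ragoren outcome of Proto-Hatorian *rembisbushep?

Ragoren: *rembisbushep
  rembisbushep → rembisbushef   [unconditioned shift]
  rembisbushef → rembisbusef   [h-loss]
  rembisbusef → rempispusef   [unconditioned shift]
  rempispusef → lempispusef   [unconditioned shift]
  giving Ragoren lempispusef.

lempispusef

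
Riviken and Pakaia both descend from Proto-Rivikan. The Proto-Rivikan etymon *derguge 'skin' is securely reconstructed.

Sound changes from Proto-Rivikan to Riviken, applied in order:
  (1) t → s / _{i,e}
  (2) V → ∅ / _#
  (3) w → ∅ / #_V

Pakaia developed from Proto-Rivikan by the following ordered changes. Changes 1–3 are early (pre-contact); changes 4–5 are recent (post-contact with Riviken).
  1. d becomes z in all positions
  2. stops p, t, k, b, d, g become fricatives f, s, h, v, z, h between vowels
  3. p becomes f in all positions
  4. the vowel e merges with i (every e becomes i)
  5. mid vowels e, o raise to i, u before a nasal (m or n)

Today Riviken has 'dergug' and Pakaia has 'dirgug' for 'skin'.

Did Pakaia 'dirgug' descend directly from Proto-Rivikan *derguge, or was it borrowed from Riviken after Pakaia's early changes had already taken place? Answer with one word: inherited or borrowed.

If inherited, *derguge would pass through all of Pakaia's changes:
Pakaia: *derguge
  derguge → zerguge   [unconditioned shift]
  zerguge → zerguhe   [intervocalic lenition]
  zerguhe (rule 3 does not apply)
  zerguhe → zirguhi   [vowel merger]
  zirguhi (rule 5 does not apply)
  giving Pakaia zirguhi.
If borrowed from Riviken 'dergug' after the early changes, it would undergo only the recent ones:
  rule 4 (vowel merger): dergug → dirgug
  rule 5 (pre-nasal raising): no change (dirgug)
  ⇒ as a loan: dirgug
Pakaia 'dirgug' matches the loan outcome 'dirgug', not the inherited 'zirguhi' — it skipped the early Pakaia changes, so it was borrowed from Riviken.

borrowed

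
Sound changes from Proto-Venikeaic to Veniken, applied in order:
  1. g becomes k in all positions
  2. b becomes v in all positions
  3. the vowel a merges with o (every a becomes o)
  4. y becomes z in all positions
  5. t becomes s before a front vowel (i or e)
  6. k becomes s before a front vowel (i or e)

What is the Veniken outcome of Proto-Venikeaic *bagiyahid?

vosizohid

Veniken: *bagiyahid
  bagiyahid → bakiyahid   [unconditioned shift]
  bakiyahid → vakiyahid   [unconditioned shift]
  vakiyahid → vokiyohid   [vowel merger]
  vokiyohid → vokizohid   [unconditioned shift]
  vokizohid (rule 5 does not apply)
  vokizohid → vosizohid   [palatalisation]
  giving Veniken vosizohid.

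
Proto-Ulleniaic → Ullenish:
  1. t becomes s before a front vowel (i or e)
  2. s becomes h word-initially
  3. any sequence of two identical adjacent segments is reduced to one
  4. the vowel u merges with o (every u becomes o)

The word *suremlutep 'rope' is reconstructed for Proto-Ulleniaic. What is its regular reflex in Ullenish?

horemlosep

Ullenish: *suremlutep
  suremlutep → suremlusep   [palatalisation]
  suremlusep → huremlusep   [debuccalisation]
  huremlusep (rule 3 does not apply)
  huremlusep → horemlosep   [vowel merger]
  giving Ullenish horemlosep.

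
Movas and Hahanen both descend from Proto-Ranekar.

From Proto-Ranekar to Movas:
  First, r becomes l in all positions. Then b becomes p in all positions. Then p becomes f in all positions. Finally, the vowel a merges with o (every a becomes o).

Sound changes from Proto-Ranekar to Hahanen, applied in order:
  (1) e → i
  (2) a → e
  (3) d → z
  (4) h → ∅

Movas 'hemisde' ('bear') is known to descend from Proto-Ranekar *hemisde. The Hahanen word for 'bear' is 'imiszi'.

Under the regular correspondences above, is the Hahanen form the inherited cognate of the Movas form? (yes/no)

yes

Derive the expected Hahanen reflex of *hemisde:
Hahanen: *hemisde > himisdi > himiszi > imiszi  (by vowel merger, unconditioned shift, h-loss)
Hahanen 'imiszi' matches the regular reflex exactly, so the pair is cognate.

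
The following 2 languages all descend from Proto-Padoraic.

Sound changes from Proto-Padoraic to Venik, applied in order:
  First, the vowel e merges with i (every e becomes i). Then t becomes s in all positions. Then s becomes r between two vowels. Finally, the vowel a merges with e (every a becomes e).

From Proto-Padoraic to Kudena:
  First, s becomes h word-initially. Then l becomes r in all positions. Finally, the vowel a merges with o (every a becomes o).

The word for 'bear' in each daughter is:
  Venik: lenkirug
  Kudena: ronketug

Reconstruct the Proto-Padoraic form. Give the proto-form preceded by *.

*lanketug

Position 1: Venik has l, Kudena has r. Venik preserves l here (none of its changes turn any other segment into l), so the proto-segment is *l.
Position 2: Venik has e, Kudena has o. In Venik, e can only continue *a, so the proto-segment is *a.
This points to *lanketug. Verify forward in each daughter:
Venik: *lanketug
  lanketug → lankitug   [vowel merger]
  lankitug → lankisug   [unconditioned shift]
  lankisug → lankirug   [rhotacism]
  lankirug → lenkirug   [vowel merger]
  giving Venik lenkirug.
Kudena: start from *lanketug.
  rule 1: no change — lanketug
  rule 2 (unconditioned shift): lanketug → ranketug
  rule 3 (vowel merger): ranketug → ronketug
  ⇒ Kudena ronketug
*lanketug is the unique common source.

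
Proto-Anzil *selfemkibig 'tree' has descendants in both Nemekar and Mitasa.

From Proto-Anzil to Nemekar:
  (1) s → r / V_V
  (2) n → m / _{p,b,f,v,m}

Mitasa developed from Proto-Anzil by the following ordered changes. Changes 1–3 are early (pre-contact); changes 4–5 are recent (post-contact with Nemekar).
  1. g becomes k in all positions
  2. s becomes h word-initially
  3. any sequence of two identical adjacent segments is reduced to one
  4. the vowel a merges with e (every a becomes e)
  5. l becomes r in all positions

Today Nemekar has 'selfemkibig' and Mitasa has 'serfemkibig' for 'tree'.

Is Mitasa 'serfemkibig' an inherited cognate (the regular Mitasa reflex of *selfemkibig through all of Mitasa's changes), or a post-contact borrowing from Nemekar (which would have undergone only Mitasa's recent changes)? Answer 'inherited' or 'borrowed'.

If inherited, *selfemkibig would pass through all of Mitasa's changes:
Mitasa: *selfemkibig > selfemkibik > helfemkibik > herfemkibik  (by unconditioned shift, debuccalisation, unconditioned shift)
If borrowed from Nemekar 'selfemkibig' after the early changes, it would undergo only the recent ones:
  rule 4 (vowel merger): no change (selfemkibig)
  rule 5 (unconditioned shift): selfemkibig → serfemkibig
  ⇒ as a loan: serfemkibig
Mitasa 'serfemkibig' matches the loan outcome 'serfemkibig', not the inherited 'herfemkibik' — it skipped the early Mitasa changes, so it was borrowed from Nemekar.

borrowed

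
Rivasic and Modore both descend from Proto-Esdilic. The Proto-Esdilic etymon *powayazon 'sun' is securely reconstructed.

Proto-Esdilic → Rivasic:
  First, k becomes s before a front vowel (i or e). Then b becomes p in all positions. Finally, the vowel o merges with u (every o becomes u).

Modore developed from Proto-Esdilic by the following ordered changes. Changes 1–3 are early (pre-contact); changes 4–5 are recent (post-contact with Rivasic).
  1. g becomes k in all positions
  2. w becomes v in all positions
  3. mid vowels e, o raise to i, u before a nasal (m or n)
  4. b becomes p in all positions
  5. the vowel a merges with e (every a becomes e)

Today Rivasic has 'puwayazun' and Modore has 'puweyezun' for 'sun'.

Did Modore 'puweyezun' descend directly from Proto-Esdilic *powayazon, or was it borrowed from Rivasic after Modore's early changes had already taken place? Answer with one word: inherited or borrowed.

borrowed

If inherited, *powayazon would pass through all of Modore's changes:
Modore: *powayazon > povayazon > povayazun > poveyezun  (by unconditioned shift, pre-nasal raising, vowel merger)
If borrowed from Rivasic 'puwayazun' after the early changes, it would undergo only the recent ones:
  rule 4 (unconditioned shift): no change (puwayazun)
  rule 5 (vowel merger): puwayazun → puweyezun
  ⇒ as a loan: puweyezun
Modore 'puweyezun' matches the loan outcome 'puweyezun', not the inherited 'poveyezun' — it skipped the early Modore changes, so it was borrowed from Rivasic.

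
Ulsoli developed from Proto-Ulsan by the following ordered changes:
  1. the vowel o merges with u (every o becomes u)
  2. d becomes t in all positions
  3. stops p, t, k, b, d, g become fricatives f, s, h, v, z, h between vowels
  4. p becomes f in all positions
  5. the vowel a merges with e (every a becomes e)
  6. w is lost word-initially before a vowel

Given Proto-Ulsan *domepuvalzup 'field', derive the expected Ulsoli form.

tumefuvelzuf

Ulsoli: *domepuvalzup > dumepuvalzup > tumepuvalzup > tumefuvalzup > tumefuvalzuf > tumefuvelzuf  (by vowel merger, unconditioned shift, intervocalic lenition, unconditioned shift, vowel merger)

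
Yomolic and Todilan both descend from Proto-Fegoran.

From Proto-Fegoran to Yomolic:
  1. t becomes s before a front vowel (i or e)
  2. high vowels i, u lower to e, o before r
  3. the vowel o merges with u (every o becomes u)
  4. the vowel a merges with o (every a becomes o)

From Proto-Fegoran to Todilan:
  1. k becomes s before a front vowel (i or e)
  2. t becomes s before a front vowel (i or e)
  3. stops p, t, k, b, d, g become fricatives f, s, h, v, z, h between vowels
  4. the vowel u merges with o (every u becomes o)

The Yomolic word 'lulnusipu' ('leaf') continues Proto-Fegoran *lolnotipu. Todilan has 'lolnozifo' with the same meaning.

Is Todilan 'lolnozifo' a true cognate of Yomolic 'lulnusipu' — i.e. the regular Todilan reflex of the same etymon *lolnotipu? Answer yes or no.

no

Derive the expected Todilan reflex of *lolnotipu:
Todilan: *lolnotipu > lolnosipu > lolnosifu > lolnosifo  (by palatalisation, intervocalic lenition, vowel merger)
The regular Todilan reflex would be 'lolnosifo', but the attested form is 'lolnozifo'. The correspondence is irregular, so they are not cognates (the Todilan form has a different source).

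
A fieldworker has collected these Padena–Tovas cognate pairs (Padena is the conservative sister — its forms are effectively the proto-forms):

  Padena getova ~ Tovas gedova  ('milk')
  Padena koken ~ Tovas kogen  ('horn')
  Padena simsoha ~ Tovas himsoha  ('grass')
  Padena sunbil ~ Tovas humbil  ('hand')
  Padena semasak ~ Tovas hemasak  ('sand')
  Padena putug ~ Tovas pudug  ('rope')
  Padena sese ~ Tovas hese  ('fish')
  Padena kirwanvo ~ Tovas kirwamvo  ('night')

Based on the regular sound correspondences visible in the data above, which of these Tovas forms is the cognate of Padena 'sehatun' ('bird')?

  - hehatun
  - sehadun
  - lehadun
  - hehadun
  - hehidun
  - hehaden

semasak ~ hemasak, sese ~ hese — Padena s corresponds to Tovas h word-initially before a front vowel.
putug ~ pudug — Padena t corresponds to Tovas d between vowels (before a back vowel).
Applying these to Padena 'sehatun':
  sehatun → hehatun   (s→h word-initially before a front vowel)
  hehatun → hehadun   (t→d between vowels (before a back vowel))
So the Tovas cognate is 'hehadun'.

hehadun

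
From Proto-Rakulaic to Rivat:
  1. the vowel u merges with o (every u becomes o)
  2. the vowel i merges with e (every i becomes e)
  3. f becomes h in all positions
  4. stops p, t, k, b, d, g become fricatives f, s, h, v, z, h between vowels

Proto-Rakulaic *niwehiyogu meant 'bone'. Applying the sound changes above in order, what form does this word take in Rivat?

Rivat: *niwehiyogu
  niwehiyogu → niwehiyogo   [vowel merger]
  niwehiyogo → neweheyogo   [vowel merger]
  neweheyogo (rule 3 does not apply)
  neweheyogo → neweheyoho   [intervocalic lenition]
  giving Rivat neweheyoho.

neweheyoho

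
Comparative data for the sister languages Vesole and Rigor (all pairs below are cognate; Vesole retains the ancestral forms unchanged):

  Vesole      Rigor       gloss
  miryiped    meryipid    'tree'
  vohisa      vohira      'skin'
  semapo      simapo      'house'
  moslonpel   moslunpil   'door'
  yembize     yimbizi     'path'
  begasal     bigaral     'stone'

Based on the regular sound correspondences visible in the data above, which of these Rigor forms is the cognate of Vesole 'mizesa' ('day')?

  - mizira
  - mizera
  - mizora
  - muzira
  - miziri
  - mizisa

mizira

miryiped ~ meryipid, moslonpel ~ moslunpil — Vesole e corresponds to Rigor i after a consonant, before a consonant other than r, m, n, p, b, f, v.
vohisa ~ vohira, begasal ~ bigaral — Vesole s corresponds to Rigor r between vowels (before a back vowel).
Applying these to Vesole 'mizesa':
  mizesa → mizisa   (e→i after a consonant, before a consonant other than r, m, n, p, b, f, v)
  mizisa → mizira   (s→r between vowels (before a back vowel))
So the Rigor cognate is 'mizira'.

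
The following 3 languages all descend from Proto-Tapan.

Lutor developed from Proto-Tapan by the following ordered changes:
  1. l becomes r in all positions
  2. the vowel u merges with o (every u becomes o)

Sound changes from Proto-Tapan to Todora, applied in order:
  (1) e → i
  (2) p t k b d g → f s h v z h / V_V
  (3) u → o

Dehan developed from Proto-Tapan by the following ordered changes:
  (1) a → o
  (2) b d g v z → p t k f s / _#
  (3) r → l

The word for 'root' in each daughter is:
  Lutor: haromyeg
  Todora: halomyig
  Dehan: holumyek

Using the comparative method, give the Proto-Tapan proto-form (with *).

Position 8: Lutor has g, Todora has g, Dehan has k. Lutor preserves g here (none of its changes turn any other segment into g), so the proto-segment is *g.
Position 4: Lutor has o, Todora has o, Dehan has u. Dehan preserves u here (none of its changes turn any other segment into u), so the proto-segment is *u.
Position 3: Lutor has r, Todora has l, Dehan has l. Todora preserves l here (none of its changes turn any other segment into l), so the proto-segment is *l.
Verify the candidate proto-form against each daughter:
Lutor: start from *halumyeg.
  rule 1 (unconditioned shift): halumyeg → harumyeg
  rule 2 (vowel merger): harumyeg → haromyeg
  ⇒ Lutor haromyeg
Todora: start from *halumyeg.
  rule 1 (vowel merger): halumyeg → halumyig
  rule 2: no change — halumyig
  rule 3 (vowel merger): halumyig → halomyig
  ⇒ Todora halomyig
Dehan: *halumyeg
  halumyeg → holumyeg   [vowel merger]
  holumyeg → holumyek   [final devoicing]
  holumyek (rule 3 does not apply)
  giving Dehan holumyek.
*halumyeg is the unique common source.

*halumyeg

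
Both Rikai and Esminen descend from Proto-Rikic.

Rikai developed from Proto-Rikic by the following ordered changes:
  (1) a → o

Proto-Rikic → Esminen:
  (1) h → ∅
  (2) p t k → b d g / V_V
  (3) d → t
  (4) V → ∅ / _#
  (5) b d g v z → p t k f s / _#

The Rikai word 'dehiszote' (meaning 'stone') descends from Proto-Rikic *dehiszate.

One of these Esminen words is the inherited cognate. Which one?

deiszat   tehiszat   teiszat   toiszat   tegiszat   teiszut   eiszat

teiszat

Esminen: *dehiszate > deiszate > deiszade > teiszate > teiszat  (by h-loss, intervocalic voicing, unconditioned shift, apocope)
Only 'teiszat' matches the regular Esminen development of *dehiszate.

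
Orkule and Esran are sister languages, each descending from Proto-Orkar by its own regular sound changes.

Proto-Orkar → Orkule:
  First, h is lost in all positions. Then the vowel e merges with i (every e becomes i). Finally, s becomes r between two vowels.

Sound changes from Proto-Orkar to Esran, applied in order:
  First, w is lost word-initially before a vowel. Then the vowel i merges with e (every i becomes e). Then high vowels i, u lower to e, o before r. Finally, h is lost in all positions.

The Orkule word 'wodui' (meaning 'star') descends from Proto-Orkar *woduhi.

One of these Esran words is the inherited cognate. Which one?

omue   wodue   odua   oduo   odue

odue

Esran: *woduhi > oduhi > oduhe > odue  (by glide loss, vowel merger, h-loss)
Among the options, 'odue' alone shows every Esran change applied in order.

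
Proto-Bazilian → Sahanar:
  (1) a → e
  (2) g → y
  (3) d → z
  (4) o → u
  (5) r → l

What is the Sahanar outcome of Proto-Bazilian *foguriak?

fuyuliek

Sahanar: *foguriak
  foguriak → foguriek   [vowel merger]
  foguriek → foyuriek   [unconditioned shift]
  foyuriek (rule 3 does not apply)
  foyuriek → fuyuriek   [vowel merger]
  fuyuriek → fuyuliek   [unconditioned shift]
  giving Sahanar fuyuliek.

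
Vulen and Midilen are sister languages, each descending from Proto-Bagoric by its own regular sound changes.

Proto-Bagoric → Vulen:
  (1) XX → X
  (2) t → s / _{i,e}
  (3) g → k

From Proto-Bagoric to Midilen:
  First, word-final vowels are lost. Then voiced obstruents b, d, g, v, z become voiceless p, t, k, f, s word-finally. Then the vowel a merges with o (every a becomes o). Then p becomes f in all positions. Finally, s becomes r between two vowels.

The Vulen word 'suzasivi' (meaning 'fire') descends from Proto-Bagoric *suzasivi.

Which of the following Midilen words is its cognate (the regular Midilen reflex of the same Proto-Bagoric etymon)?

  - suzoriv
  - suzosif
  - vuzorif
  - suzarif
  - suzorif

Midilen: *suzasivi
  suzasivi → suzasiv   [apocope]
  suzasiv → suzasif   [final devoicing]
  suzasif → suzosif   [vowel merger]
  suzosif (rule 4 does not apply)
  suzosif → suzorif   [rhotacism]
  giving Midilen suzorif.
Only 'suzorif' matches the regular Midilen development of *suzasivi.

suzorif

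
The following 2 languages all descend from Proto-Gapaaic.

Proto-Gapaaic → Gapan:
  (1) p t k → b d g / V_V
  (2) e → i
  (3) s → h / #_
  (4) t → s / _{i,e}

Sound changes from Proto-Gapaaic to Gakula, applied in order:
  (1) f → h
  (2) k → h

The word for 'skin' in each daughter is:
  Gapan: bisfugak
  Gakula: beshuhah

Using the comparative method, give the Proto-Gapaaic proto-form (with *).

*besfukak

Position 2: Gapan has i, Gakula has e. Gakula preserves e here (none of its changes turn any other segment into e), so the proto-segment is *e.
Position 4: Gapan has f, Gakula has h. Gapan preserves f here (none of its changes turn any other segment into f), so the proto-segment is *f.
This points to *besfukak. Verify forward in each daughter:
Gapan: start from *besfukak.
  rule 1 (intervocalic voicing): besfukak → besfugak
  rule 2 (vowel merger): besfugak → bisfugak
  rule 3: no change — bisfugak
  rule 4: no change — bisfugak
  ⇒ Gapan bisfugak
Gakula: *besfukak > beshukak > beshuhah  (by unconditioned shift, unconditioned shift)
Only *besfukak yields all of Gapan bisfugak, Gakula beshuhah.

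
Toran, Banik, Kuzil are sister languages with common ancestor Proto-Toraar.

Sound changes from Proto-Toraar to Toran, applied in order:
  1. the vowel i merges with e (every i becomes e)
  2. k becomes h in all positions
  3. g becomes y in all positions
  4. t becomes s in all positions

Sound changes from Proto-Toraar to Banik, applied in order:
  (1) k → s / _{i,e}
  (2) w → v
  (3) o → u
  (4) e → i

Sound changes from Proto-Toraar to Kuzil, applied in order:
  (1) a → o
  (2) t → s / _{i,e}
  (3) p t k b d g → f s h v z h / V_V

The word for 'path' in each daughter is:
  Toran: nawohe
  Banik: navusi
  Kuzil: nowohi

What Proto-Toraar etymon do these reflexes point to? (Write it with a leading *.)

Position 6: Toran has e, Banik has i, Kuzil has i. Kuzil preserves i here (none of its changes turn any other segment into i), so the proto-segment is *i.
Position 5: Toran has h, Banik has s, Kuzil has h. Taking the neighbouring segments as reconstructed: Toran h could go back to *k or *h; Banik s could go back to *k or *s; Kuzil h could go back to *k or *g or *h — the one source consistent with every daughter is *k.
Continuing position by position gives *nawoki; check it forward:
Toran: *nawoki > nawoke > nawohe  (by vowel merger, unconditioned shift)
Banik: *nawoki > nawosi > navosi > navusi  (by palatalisation, unconditioned shift, vowel merger)
Kuzil: *nawoki > nowoki > nowohi  (by vowel merger, intervocalic lenition)
Only *nawoki yields all of Toran nawohe, Banik navusi, Kuzil nowohi.

*nawoki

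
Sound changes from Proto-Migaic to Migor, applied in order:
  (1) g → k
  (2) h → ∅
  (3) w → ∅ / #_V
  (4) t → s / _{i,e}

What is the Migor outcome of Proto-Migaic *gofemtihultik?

Migor: *gofemtihultik > kofemtihultik > kofemtiultik > kofemsiulsik  (by unconditioned shift, h-loss, palatalisation)

kofemsiulsik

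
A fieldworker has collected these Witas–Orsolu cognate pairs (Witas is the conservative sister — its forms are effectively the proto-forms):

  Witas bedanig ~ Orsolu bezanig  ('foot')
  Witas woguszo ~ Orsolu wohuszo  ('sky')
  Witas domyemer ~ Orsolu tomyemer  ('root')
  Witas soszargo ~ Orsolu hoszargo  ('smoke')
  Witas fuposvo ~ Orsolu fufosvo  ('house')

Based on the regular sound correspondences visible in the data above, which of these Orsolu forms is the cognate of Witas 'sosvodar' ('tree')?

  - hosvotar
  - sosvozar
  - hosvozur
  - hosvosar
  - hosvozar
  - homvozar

hosvozar

soszargo ~ hoszargo — Witas s corresponds to Orsolu h word-initially before a back vowel.
bedanig ~ bezanig — Witas d corresponds to Orsolu z between vowels (before a back vowel).
Applying these to Witas 'sosvodar':
  sosvodar → hosvodar   (s→h word-initially before a back vowel)
  hosvodar → hosvozar   (d→z between vowels (before a back vowel))
So the Orsolu cognate is 'hosvozar'.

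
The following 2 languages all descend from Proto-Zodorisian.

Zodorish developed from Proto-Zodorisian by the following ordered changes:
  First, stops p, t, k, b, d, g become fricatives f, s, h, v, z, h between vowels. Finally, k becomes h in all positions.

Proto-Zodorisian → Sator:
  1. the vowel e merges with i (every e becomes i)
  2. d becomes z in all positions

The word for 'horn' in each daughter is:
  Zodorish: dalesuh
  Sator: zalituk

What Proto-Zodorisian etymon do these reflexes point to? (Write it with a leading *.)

Position 5: Zodorish has s, Sator has t. Sator preserves t here (none of its changes turn any other segment into t), so the proto-segment is *t.
Position 4: Zodorish has e, Sator has i. Zodorish preserves e here (none of its changes turn any other segment into e), so the proto-segment is *e.
This points to *daletuk. Verify forward in each daughter:
Zodorish: *daletuk
  daletuk → dalesuk   [intervocalic lenition]
  dalesuk → dalesuh   [unconditioned shift]
  giving Zodorish dalesuh.
Sator: *daletuk > dalituk > zalituk  (by vowel merger, unconditioned shift)
*daletuk is the unique common source.

*daletuk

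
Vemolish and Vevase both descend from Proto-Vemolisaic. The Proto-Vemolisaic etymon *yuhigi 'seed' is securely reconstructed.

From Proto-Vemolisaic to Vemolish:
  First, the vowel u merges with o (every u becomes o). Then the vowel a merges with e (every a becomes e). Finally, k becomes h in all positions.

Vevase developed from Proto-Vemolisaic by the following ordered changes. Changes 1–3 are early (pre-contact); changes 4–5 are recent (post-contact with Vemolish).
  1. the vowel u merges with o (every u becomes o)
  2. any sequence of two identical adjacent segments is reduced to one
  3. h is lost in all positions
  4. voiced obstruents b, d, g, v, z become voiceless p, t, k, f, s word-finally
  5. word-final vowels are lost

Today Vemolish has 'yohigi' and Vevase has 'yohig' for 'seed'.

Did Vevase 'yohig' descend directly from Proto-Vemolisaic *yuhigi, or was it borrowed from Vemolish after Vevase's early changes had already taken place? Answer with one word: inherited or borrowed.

borrowed

If inherited, *yuhigi would pass through all of Vevase's changes:
Vevase: start from *yuhigi.
  rule 1 (vowel merger): yuhigi → yohigi
  rule 2: no change — yohigi
  rule 3 (h-loss): yohigi → yoigi
  rule 4: no change — yoigi
  rule 5 (apocope): yoigi → yoig
  ⇒ Vevase yoig
If borrowed from Vemolish 'yohigi' after the early changes, it would undergo only the recent ones:
  rule 4 (final devoicing): no change (yohigi)
  rule 5 (apocope): yohigi → yohig
  ⇒ as a loan: yohig
Vevase 'yohig' matches the loan outcome 'yohig', not the inherited 'yoig' — it skipped the early Vevase changes, so it was borrowed from Vemolish.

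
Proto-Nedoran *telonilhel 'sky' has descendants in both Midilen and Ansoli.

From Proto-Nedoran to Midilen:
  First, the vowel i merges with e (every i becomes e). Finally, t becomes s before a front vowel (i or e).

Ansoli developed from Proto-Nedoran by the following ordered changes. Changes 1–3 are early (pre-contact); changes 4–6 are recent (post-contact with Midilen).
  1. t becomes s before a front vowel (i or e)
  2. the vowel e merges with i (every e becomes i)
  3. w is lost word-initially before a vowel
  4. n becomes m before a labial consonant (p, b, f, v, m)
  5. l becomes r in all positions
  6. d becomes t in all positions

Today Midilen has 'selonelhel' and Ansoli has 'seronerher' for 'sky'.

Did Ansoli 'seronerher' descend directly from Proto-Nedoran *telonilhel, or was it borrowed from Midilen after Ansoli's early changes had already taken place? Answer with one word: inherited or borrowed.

borrowed

If inherited, *telonilhel would pass through all of Ansoli's changes:
Ansoli: *telonilhel > selonilhel > silonilhil > sironirhir  (by palatalisation, vowel merger, unconditioned shift)
If borrowed from Midilen 'selonelhel' after the early changes, it would undergo only the recent ones:
  rule 4 (nasal place assimilation): no change (selonelhel)
  rule 5 (unconditioned shift): selonelhel → seronerher
  rule 6 (unconditioned shift): no change (seronerher)
  ⇒ as a loan: seronerher
Ansoli 'seronerher' matches the loan outcome 'seronerher', not the inherited 'sironirhir' — it skipped the early Ansoli changes, so it was borrowed from Midilen.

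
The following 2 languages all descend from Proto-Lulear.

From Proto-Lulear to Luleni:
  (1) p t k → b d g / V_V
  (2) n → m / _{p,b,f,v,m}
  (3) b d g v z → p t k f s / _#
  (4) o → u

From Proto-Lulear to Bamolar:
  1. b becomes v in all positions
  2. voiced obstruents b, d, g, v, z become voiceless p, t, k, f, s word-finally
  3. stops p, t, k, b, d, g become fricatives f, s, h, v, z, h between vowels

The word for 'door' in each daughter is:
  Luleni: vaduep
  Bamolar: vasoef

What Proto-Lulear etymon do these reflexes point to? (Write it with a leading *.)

Position 3: Luleni has d, Bamolar has s. Taking the neighbouring segments as reconstructed: Luleni d could go back to *t or *d; Bamolar s could go back to *t or *s — the one source consistent with every daughter is *t.
Position 6: Luleni has p, Bamolar has f. Taking the neighbouring segments as reconstructed: Luleni p could go back to *p or *b; Bamolar f could go back to *b or *f or *v — the one source consistent with every daughter is *b.
Continuing position by position gives *vatoeb; check it forward:
Luleni: start from *vatoeb.
  rule 1 (intervocalic voicing): vatoeb → vadoeb
  rule 2: no change — vadoeb
  rule 3 (final devoicing): vadoeb → vadoep
  rule 4 (vowel merger): vadoep → vaduep
  ⇒ Luleni vaduep
Bamolar: start from *vatoeb.
  rule 1 (unconditioned shift): vatoeb → vatoev
  rule 2 (final devoicing): vatoev → vatoef
  rule 3 (intervocalic lenition): vatoef → vasoef
  ⇒ Bamolar vasoef
No other proto-form is consistent with every reflex, so the reconstruction is *vatoeb.

*vatoeb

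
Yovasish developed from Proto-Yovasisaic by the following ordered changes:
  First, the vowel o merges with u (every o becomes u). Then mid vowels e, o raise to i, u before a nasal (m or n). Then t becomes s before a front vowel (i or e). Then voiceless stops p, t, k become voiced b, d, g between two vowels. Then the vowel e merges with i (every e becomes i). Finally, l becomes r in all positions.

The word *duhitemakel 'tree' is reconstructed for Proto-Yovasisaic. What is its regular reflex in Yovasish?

Yovasish: start from *duhitemakel.
  rule 1: no change — duhitemakel
  rule 2 (pre-nasal raising): duhitemakel → duhitimakel
  rule 3 (palatalisation): duhitimakel → duhisimakel
  rule 4 (intervocalic voicing): duhisimakel → duhisimagel
  rule 5 (vowel merger): duhisimagel → duhisimagil
  rule 6 (unconditioned shift): duhisimagil → duhisimagir
  ⇒ Yovasish duhisimagir

duhisimagir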